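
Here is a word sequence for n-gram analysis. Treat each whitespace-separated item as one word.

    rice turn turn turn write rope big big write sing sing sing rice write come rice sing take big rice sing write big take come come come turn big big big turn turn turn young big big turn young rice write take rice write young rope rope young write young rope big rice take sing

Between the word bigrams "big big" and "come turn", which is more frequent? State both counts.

"big big": 4 occurrences
"come turn": 1 occurrence

"big big" (4 vs 1)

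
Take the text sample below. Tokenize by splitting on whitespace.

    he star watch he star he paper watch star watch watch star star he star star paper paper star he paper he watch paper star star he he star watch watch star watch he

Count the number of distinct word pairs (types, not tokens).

34 tokens → 33 bigram windows in total.
Repeated bigrams (each contributes count−1 duplicates):
  he star: 4
  star he: 4
  star watch: 4
  star star: 3
  watch star: 3
  he paper: 2
  paper star: 2
  watch he: 2
  … (1 more repeated)
17 duplicate windows → 33 − 17 = 16 distinct.

16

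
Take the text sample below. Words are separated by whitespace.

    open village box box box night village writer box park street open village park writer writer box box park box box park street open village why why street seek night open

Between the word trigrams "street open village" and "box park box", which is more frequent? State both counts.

"street open village": 2 occurrences
"box park box": 1 occurrence

"street open village" (2 vs 1)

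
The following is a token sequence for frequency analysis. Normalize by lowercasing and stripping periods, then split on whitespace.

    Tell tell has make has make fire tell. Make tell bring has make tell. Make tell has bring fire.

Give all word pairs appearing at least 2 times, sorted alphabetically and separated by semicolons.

Bigram counts meeting the condition (at least 2 times):
  has make: 3
  make tell: 3
  tell has: 2
  tell make: 2

has make; make tell; tell has; tell make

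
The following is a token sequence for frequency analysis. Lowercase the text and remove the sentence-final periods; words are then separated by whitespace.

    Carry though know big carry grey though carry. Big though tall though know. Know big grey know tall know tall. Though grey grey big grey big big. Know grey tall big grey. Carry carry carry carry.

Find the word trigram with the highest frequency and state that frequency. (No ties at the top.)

Trigram frequencies (highest first):
  carry carry carry: 2
  carry though know: 1
  though know big: 1
  know big carry: 1
  big carry grey: 1
  carry grey though: 1
  … (27 more, each ≤ 1)

"carry carry carry", 2 times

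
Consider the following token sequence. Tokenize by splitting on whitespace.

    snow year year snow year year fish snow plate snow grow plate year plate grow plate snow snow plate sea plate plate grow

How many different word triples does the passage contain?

20

23 tokens → 21 trigram windows in total.
Repeated trigrams (each contributes count−1 duplicates):
  snow year year: 2
1 duplicate windows → 21 − 1 = 20 distinct.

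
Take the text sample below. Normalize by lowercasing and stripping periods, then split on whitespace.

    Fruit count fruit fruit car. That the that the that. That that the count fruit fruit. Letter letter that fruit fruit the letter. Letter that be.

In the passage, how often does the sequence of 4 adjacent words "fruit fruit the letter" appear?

Scanning the 23 overlapping 4-gram windows for "fruit fruit the letter":
  position 20–23: fruit fruit the letter

1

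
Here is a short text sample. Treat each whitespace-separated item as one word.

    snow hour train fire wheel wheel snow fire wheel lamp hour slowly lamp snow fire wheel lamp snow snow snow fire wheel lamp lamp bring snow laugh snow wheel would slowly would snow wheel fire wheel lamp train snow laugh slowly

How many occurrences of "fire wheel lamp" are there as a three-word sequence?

4

Scanning the 39 overlapping trigram windows for "fire wheel lamp":
  position 8–10: fire wheel lamp
  position 15–17: fire wheel lamp
  position 21–23: fire wheel lamp
  position 35–37: fire wheel lamp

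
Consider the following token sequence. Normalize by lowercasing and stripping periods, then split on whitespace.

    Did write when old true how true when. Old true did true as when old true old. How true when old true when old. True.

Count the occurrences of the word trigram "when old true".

5

Scanning the 23 overlapping trigram windows for "when old true":
  position 3–5: when old true
  position 8–10: when old true
  position 14–16: when old true
  position 20–22: when old true
  position 23–25: when old true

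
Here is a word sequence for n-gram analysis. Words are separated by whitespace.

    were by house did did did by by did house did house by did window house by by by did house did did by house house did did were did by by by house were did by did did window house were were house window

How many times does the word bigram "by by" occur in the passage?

5

Scanning the 44 overlapping bigram windows for "by by":
  position 7–8: by by
  position 17–18: by by
  position 18–19: by by
  position 31–32: by by
  position 32–33: by by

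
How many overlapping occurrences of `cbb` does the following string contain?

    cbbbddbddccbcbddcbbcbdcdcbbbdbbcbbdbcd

4

Sliding a length-3 window over the 38 characters (36 positions):
  position 1–3: cbb
  position 17–19: cbb
  position 25–27: cbb
  position 32–34: cbb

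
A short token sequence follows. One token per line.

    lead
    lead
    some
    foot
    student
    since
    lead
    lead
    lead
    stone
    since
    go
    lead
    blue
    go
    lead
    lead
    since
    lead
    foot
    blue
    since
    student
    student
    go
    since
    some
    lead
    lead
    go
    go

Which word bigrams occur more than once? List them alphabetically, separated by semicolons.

Bigram counts meeting the condition (more than once):
  go lead: 2
  lead lead: 5
  since lead: 2

go lead; lead lead; since lead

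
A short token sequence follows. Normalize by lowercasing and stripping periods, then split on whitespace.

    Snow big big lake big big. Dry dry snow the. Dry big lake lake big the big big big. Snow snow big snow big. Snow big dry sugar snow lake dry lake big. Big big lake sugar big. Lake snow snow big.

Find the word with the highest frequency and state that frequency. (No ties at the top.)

"big", 17 times

Unigram frequencies (highest first):
  big: 17
  snow: 9
  lake: 7
  dry: 5
  the: 2
  sugar: 2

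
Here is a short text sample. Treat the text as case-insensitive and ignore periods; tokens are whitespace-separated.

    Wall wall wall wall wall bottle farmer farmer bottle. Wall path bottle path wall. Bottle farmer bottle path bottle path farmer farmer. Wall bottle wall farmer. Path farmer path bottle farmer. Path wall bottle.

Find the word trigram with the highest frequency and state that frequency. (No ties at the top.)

"wall wall wall", 3 times

Trigram frequencies (highest first):
  wall wall wall: 3
  wall bottle farmer: 2
  path bottle path: 2
  path wall bottle: 2
  wall wall bottle: 1
  bottle farmer farmer: 1
  … (21 more, each ≤ 1)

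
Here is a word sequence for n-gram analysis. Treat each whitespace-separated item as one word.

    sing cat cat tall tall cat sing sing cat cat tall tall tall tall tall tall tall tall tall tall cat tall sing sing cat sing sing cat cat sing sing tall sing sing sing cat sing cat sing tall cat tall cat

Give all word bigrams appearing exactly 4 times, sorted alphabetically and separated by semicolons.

Bigram counts meeting the condition (exactly 4 times):
  cat tall: 4
  tall cat: 4

cat tall; tall cat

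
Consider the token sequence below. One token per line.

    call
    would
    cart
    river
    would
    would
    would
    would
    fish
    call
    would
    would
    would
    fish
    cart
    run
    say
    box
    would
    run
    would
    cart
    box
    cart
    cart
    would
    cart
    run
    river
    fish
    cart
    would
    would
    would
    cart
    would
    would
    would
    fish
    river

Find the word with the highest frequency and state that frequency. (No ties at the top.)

Unigram frequencies (highest first):
  would: 17
  cart: 8
  fish: 4
  river: 3
  run: 3
  call: 2
  … (2 more, each ≤ 2)

"would", 17 times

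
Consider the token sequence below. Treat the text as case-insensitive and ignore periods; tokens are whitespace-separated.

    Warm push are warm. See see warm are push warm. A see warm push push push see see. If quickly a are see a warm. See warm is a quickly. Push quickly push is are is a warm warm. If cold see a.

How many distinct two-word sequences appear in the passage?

43 tokens → 42 bigram windows in total.
Repeated bigrams (each contributes count−1 duplicates):
  see warm: 3
  a warm: 2
  is a: 2
  push push: 2
  quickly push: 2
  see a: 2
  see see: 2
  warm push: 2
  … (1 more repeated)
10 duplicate windows → 42 − 10 = 32 distinct.

32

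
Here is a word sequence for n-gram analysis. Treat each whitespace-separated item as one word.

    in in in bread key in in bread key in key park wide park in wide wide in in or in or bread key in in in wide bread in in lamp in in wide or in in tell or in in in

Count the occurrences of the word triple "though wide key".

Scanning the 41 overlapping trigram windows for "though wide key":
  (none found)

0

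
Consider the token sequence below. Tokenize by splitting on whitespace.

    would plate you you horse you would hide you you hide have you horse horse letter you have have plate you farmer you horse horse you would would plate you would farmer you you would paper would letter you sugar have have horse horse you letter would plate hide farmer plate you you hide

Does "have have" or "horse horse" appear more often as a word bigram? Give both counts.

"have have": 2 occurrences
"horse horse": 3 occurrences

"horse horse" (3 vs 2)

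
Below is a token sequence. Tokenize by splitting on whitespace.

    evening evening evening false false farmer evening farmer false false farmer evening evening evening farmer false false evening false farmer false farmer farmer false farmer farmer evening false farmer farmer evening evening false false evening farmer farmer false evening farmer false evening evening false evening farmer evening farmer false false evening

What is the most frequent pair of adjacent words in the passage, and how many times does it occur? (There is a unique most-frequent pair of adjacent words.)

Bigram frequencies (highest first):
  farmer false: 7
  evening evening: 6
  false farmer: 6
  evening farmer: 6
  false evening: 6
  evening false: 5
  … (3 more, each ≤ 5)

"farmer false", 7 times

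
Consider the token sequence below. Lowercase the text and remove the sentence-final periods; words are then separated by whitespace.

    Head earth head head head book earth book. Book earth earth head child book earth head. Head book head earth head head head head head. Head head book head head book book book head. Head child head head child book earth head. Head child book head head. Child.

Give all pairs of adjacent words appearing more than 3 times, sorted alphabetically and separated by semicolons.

book earth; book head; earth head; head book; head child; head head

Bigram counts meeting the condition (more than 3 times):
  book earth: 4
  book head: 4
  earth head: 5
  head book: 4
  head child: 5
  head head: 14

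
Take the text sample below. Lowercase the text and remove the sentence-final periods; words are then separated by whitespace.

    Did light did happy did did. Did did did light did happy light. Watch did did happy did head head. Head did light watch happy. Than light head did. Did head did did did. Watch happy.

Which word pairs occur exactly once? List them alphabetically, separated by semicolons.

did watch; happy light; happy than; light head; than light; watch did

Bigram counts meeting the condition (exactly once):
  did watch: 1
  happy light: 1
  happy than: 1
  light head: 1
  than light: 1
  watch did: 1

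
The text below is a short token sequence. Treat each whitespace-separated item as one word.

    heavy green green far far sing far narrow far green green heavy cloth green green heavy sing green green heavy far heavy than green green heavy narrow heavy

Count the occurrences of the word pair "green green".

5

Scanning the 27 overlapping bigram windows for "green green":
  position 2–3: green green
  position 10–11: green green
  position 14–15: green green
  position 18–19: green green
  position 24–25: green green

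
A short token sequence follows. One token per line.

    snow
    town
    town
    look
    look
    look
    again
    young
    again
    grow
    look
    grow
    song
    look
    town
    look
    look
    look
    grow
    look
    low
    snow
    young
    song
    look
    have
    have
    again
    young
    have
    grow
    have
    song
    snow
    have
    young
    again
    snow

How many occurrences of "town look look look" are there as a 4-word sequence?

Scanning the 35 overlapping 4-gram windows for "town look look look":
  position 3–6: town look look look
  position 15–18: town look look look

2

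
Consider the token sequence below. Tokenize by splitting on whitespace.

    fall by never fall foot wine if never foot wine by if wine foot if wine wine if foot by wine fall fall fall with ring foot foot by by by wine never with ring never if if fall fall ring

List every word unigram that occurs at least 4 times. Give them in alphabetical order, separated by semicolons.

by; fall; foot; if; never; wine

Unigram counts meeting the condition (at least 4 times):
  by: 6
  fall: 7
  foot: 6
  if: 6
  never: 4
  wine: 7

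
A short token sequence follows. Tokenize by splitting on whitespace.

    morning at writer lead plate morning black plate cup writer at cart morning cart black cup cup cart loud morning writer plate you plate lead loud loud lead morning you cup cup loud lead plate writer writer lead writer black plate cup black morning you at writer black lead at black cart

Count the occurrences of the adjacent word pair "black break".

0

Scanning the 51 overlapping bigram windows for "black break":
  (none found)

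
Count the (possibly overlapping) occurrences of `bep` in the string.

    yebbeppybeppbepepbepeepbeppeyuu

5

Sliding a length-3 window over the 31 characters (29 positions):
  position 4–6: bep
  position 9–11: bep
  position 13–15: bep
  position 18–20: bep
  position 24–26: bep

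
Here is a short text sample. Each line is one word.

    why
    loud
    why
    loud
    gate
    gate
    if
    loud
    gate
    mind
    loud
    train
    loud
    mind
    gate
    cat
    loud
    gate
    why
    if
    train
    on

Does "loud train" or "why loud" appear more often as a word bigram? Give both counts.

"why loud" (2 vs 1)

"loud train": 1 occurrence
"why loud": 2 occurrences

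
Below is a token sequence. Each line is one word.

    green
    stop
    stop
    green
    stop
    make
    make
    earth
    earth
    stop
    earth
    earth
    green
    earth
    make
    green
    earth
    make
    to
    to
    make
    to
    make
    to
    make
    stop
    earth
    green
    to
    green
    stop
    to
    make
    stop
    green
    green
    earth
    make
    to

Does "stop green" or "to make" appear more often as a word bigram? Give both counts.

"stop green": 2 occurrences
"to make": 4 occurrences

"to make" (4 vs 2)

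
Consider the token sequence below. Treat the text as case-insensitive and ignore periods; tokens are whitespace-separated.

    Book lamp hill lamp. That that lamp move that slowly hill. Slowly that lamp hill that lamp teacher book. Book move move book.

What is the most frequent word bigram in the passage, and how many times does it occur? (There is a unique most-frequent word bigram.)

"that lamp", 3 times

Bigram frequencies (highest first):
  that lamp: 3
  lamp hill: 2
  book lamp: 1
  hill lamp: 1
  lamp that: 1
  that that: 1
  … (13 more, each ≤ 1)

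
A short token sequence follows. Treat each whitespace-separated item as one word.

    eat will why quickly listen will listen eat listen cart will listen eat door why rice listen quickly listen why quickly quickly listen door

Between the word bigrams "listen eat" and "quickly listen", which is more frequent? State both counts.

"quickly listen" (3 vs 2)

"listen eat": 2 occurrences
"quickly listen": 3 occurrences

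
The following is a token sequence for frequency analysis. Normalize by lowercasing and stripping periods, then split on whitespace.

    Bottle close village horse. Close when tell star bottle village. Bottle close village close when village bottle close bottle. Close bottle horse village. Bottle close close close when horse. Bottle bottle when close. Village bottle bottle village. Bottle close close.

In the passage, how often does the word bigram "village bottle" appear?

5

Scanning the 39 overlapping bigram windows for "village bottle":
  position 10–11: village bottle
  position 16–17: village bottle
  position 23–24: village bottle
  position 34–35: village bottle
  position 37–38: village bottle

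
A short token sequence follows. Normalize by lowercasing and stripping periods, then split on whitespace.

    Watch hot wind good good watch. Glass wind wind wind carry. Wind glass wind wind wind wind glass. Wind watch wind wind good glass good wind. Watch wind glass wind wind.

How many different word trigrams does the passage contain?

22

31 tokens → 29 trigram windows in total.
Repeated trigrams (each contributes count−1 duplicates):
  glass wind wind: 3
  wind glass wind: 3
  wind wind wind: 3
  wind watch wind: 2
7 duplicate windows → 29 − 7 = 22 distinct.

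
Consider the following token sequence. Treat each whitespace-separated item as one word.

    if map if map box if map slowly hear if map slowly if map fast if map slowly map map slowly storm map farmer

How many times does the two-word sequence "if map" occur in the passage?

6

Scanning the 23 overlapping bigram windows for "if map":
  position 1–2: if map
  position 3–4: if map
  position 6–7: if map
  position 10–11: if map
  position 13–14: if map
  position 16–17: if map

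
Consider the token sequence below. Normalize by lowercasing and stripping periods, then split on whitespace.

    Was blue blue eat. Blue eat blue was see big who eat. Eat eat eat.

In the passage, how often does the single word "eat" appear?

6

Scanning the 15 tokens for "eat":
  position 4: eat
  position 6: eat
  position 12: eat
  position 13: eat
  position 14: eat
  position 15: eat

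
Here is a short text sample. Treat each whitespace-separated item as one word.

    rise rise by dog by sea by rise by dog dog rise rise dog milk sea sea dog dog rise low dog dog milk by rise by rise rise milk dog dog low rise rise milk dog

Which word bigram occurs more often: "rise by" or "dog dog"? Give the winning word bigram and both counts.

"rise by": 3 occurrences
"dog dog": 4 occurrences

"dog dog" (4 vs 3)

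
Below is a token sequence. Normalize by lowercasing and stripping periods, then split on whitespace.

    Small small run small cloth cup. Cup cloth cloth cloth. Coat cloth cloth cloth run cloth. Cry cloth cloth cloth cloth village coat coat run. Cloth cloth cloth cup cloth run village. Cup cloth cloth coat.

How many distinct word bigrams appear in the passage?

20

36 tokens → 35 bigram windows in total.
Repeated bigrams (each contributes count−1 duplicates):
  cloth cloth: 10
  cup cloth: 3
  cloth coat: 2
  cloth cup: 2
  cloth run: 2
  run cloth: 2
15 duplicate windows → 35 − 15 = 20 distinct.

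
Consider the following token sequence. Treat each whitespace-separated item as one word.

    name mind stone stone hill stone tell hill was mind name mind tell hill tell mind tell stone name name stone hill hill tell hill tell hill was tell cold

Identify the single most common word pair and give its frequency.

Bigram frequencies (highest first):
  tell hill: 4
  hill tell: 3
  name mind: 2
  stone hill: 2
  hill was: 2
  mind tell: 2
  … (14 more, each ≤ 1)

"tell hill", 4 times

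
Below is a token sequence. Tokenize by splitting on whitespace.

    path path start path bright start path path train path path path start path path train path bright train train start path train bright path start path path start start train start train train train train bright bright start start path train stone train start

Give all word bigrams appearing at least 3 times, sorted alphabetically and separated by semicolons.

Bigram counts meeting the condition (at least 3 times):
  path path: 6
  path start: 4
  path train: 4
  start path: 6
  train start: 3
  train train: 4

path path; path start; path train; start path; train start; train train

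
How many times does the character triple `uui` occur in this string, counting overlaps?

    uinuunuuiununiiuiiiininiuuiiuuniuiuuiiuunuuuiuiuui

Sliding a length-3 window over the 50 characters (48 positions):
  position 7–9: uui
  position 25–27: uui
  position 35–37: uui
  position 43–45: uui
  position 48–50: uui

5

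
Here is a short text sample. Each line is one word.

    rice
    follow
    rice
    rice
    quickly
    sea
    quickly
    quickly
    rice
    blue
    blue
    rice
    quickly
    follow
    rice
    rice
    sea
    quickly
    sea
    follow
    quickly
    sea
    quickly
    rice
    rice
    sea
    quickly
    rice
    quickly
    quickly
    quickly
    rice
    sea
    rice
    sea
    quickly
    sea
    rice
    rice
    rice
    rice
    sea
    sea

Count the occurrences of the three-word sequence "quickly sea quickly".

2

Scanning the 41 overlapping trigram windows for "quickly sea quickly":
  position 5–7: quickly sea quickly
  position 21–23: quickly sea quickly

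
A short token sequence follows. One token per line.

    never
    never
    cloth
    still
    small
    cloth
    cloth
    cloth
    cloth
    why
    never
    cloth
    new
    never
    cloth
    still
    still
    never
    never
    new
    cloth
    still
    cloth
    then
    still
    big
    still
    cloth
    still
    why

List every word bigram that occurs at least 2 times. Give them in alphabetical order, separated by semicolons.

cloth cloth; cloth still; never cloth; never never; still cloth

Bigram counts meeting the condition (at least 2 times):
  cloth cloth: 3
  cloth still: 4
  never cloth: 3
  never never: 2
  still cloth: 2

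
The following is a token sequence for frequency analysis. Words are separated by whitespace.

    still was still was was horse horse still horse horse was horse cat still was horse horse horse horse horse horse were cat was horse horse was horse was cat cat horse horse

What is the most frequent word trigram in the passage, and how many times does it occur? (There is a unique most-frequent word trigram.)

"horse horse horse", 4 times

Trigram frequencies (highest first):
  horse horse horse: 4
  was horse horse: 3
  horse horse was: 2
  horse was horse: 2
  still was still: 1
  was still was: 1
  … (18 more, each ≤ 1)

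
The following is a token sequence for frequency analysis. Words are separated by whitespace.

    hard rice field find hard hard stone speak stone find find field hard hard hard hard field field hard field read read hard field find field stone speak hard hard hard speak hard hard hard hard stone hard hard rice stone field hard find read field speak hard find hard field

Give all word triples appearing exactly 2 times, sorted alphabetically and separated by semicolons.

hard hard stone; speak hard hard

Trigram counts meeting the condition (exactly 2 times):
  hard hard stone: 2
  speak hard hard: 2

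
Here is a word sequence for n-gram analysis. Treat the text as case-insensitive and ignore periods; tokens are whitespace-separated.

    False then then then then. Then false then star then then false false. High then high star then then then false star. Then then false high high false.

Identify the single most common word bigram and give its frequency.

"then then", 8 times

Bigram frequencies (highest first):
  then then: 8
  then false: 4
  star then: 3
  false then: 2
  false high: 2
  then star: 1
  … (7 more, each ≤ 1)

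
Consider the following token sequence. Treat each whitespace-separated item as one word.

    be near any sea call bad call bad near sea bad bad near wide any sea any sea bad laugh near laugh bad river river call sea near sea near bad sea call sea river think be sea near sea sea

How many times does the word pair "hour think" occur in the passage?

0

Scanning the 40 overlapping bigram windows for "hour think":
  (none found)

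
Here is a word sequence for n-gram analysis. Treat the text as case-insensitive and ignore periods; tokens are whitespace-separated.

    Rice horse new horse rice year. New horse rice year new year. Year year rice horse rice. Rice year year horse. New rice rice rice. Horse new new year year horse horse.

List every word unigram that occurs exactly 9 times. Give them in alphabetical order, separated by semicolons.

Unigram counts meeting the condition (exactly 9 times):
  rice: 9
  year: 9

rice; year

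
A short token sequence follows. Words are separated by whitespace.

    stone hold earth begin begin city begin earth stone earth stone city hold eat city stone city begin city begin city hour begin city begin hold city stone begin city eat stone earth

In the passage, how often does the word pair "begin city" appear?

Scanning the 32 overlapping bigram windows for "begin city":
  position 5–6: begin city
  position 18–19: begin city
  position 20–21: begin city
  position 23–24: begin city
  position 29–30: begin city

5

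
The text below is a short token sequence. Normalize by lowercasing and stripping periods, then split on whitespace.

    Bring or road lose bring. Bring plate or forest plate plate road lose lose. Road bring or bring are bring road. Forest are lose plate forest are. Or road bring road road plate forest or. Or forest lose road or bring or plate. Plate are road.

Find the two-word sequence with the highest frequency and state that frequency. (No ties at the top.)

Bigram frequencies (highest first):
  bring or: 3
  or road: 2
  road lose: 2
  or forest: 2
  plate plate: 2
  lose road: 2
  … (27 more, each ≤ 2)

"bring or", 3 times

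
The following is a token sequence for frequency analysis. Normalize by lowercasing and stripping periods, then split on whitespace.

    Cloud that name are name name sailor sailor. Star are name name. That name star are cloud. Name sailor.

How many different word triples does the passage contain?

19 tokens → 17 trigram windows in total.
Repeated trigrams (each contributes count−1 duplicates):
  are name name: 2
1 duplicate windows → 17 − 1 = 16 distinct.

16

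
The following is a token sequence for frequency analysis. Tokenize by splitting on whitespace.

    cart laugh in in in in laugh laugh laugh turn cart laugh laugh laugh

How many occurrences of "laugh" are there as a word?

7

Scanning the 14 tokens for "laugh":
  position 2: laugh
  position 7: laugh
  position 8: laugh
  position 9: laugh
  position 12: laugh
  position 13: laugh
  position 14: laugh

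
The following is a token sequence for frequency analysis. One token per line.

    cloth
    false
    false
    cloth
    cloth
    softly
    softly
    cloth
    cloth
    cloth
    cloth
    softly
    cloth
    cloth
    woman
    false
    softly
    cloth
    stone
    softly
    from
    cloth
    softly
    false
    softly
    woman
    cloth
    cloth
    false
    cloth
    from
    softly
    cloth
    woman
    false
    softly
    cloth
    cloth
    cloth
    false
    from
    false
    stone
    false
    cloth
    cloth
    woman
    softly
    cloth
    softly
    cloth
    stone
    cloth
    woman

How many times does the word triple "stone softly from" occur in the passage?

Scanning the 52 overlapping trigram windows for "stone softly from":
  position 19–21: stone softly from

1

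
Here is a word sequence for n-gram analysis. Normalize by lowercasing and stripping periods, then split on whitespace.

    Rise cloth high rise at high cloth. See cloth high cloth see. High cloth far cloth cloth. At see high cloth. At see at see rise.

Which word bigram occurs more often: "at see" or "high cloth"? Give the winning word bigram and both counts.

"at see": 3 occurrences
"high cloth": 4 occurrences

"high cloth" (4 vs 3)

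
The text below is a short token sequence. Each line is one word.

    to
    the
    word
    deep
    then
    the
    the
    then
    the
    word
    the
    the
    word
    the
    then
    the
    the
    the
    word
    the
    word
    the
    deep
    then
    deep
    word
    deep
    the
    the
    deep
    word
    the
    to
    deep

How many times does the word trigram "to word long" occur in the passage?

0

Scanning the 32 overlapping trigram windows for "to word long":
  (none found)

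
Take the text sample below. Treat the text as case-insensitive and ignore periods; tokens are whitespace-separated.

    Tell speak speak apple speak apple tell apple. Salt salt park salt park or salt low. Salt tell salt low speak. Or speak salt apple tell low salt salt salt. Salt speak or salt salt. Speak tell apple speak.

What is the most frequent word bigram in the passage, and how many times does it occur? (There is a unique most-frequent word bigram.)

"salt salt", 5 times

Bigram frequencies (highest first):
  salt salt: 5
  speak apple: 2
  apple speak: 2
  apple tell: 2
  tell apple: 2
  salt park: 2
  … (18 more, each ≤ 2)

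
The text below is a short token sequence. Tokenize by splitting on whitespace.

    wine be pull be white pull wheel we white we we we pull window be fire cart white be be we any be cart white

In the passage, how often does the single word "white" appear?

4

Scanning the 25 tokens for "white":
  position 5: white
  position 9: white
  position 18: white
  position 25: white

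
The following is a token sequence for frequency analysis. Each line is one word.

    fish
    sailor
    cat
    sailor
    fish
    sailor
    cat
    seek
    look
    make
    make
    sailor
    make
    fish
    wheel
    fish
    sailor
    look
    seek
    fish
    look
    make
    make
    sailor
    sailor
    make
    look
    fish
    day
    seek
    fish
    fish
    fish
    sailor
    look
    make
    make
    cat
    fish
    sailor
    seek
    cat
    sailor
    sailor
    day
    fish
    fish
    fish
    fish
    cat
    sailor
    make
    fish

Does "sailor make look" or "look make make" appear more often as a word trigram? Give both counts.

"sailor make look": 1 occurrence
"look make make": 3 occurrences

"look make make" (3 vs 1)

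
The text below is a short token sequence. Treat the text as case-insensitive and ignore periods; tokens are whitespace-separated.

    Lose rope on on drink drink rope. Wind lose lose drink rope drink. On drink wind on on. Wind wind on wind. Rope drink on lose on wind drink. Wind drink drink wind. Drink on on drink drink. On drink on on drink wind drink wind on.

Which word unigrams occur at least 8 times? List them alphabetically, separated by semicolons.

Unigram counts meeting the condition (at least 8 times):
  drink: 15
  on: 14
  wind: 10

drink; on; wind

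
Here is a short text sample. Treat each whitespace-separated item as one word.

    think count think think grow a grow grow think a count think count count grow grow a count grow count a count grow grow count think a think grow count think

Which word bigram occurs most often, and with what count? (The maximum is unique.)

"count think", 4 times

Bigram frequencies (highest first):
  count think: 4
  grow grow: 3
  a count: 3
  count grow: 3
  grow count: 3
  think count: 2
  … (9 more, each ≤ 2)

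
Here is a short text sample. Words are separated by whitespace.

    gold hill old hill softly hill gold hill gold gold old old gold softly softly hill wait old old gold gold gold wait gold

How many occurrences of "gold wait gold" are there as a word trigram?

1

Scanning the 22 overlapping trigram windows for "gold wait gold":
  position 22–24: gold wait gold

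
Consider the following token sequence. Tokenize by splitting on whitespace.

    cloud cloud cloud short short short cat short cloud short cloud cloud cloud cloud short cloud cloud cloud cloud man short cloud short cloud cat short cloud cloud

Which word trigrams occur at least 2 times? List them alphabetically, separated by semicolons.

cat short cloud; cloud cloud cloud; cloud cloud short; cloud short cloud; short cloud cloud; short cloud short

Trigram counts meeting the condition (at least 2 times):
  cat short cloud: 2
  cloud cloud cloud: 5
  cloud cloud short: 2
  cloud short cloud: 3
  short cloud cloud: 3
  short cloud short: 2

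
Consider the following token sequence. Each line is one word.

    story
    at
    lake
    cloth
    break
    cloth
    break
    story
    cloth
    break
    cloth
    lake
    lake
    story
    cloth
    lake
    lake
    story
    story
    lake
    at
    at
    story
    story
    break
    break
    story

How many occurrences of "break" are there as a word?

5

Scanning the 27 tokens for "break":
  position 5: break
  position 7: break
  position 10: break
  position 25: break
  position 26: break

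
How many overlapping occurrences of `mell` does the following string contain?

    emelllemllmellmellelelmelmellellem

Sliding a length-4 window over the 34 characters (31 positions):
  position 2–5: mell
  position 11–14: mell
  position 15–18: mell
  position 26–29: mell

4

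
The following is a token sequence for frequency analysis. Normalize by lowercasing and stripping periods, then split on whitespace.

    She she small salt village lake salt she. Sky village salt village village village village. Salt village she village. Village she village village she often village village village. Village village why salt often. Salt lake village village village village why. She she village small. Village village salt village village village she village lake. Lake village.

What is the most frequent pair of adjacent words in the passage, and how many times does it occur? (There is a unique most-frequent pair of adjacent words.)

Bigram frequencies (highest first):
  village village: 15
  salt village: 4
  village she: 4
  she village: 4
  village salt: 3
  she she: 2
  … (19 more, each ≤ 2)

"village village", 15 times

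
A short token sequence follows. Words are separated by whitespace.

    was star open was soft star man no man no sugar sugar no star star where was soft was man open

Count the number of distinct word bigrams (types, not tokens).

21 tokens → 20 bigram windows in total.
Repeated bigrams (each contributes count−1 duplicates):
  man no: 2
  was soft: 2
2 duplicate windows → 20 − 2 = 18 distinct.

18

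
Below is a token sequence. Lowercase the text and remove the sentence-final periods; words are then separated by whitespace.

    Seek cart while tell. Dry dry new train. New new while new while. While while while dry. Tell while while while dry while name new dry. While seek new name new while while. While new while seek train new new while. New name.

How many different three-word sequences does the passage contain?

32

43 tokens → 41 trigram windows in total.
Repeated trigrams (each contributes count−1 duplicates):
  while while while: 4
  new new while: 2
  new while new: 2
  new while while: 2
  train new new: 2
  while new while: 2
  while while dry: 2
9 duplicate windows → 41 − 9 = 32 distinct.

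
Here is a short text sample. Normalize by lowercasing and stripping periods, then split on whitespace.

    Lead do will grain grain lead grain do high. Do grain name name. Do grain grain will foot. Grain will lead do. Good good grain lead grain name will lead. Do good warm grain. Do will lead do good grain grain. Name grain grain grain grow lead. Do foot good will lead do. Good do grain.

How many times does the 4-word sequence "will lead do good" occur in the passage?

4

Scanning the 53 overlapping 4-gram windows for "will lead do good":
  position 20–23: will lead do good
  position 29–32: will lead do good
  position 36–39: will lead do good
  position 51–54: will lead do good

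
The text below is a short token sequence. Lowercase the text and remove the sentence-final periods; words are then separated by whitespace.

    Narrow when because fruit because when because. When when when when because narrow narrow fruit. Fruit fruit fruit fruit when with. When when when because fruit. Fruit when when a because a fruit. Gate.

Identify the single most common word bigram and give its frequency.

Bigram frequencies (highest first):
  when when: 6
  fruit fruit: 5
  when because: 4
  because fruit: 2
  because when: 2
  fruit when: 2
  … (12 more, each ≤ 1)

"when when", 6 times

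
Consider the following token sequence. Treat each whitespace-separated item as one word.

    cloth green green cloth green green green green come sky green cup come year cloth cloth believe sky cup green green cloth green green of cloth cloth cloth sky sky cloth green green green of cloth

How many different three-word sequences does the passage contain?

36 tokens → 34 trigram windows in total.
Repeated trigrams (each contributes count−1 duplicates):
  cloth green green: 4
  green green green: 3
  green cloth green: 2
  green green cloth: 2
  green green of: 2
  green of cloth: 2
9 duplicate windows → 34 − 9 = 25 distinct.

25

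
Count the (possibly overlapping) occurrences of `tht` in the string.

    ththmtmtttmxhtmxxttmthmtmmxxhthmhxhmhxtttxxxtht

2

Sliding a length-3 window over the 47 characters (45 positions):
  position 1–3: tht
  position 45–47: tht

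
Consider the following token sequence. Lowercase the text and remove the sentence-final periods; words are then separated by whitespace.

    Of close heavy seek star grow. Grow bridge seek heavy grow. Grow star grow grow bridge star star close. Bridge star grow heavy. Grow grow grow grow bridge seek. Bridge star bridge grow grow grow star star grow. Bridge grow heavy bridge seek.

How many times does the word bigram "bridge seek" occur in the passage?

Scanning the 42 overlapping bigram windows for "bridge seek":
  position 8–9: bridge seek
  position 28–29: bridge seek
  position 42–43: bridge seek

3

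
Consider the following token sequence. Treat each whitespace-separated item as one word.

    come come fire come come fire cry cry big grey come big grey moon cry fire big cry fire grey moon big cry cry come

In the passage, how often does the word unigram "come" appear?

6

Scanning the 25 tokens for "come":
  position 1: come
  position 2: come
  position 4: come
  position 5: come
  position 11: come
  position 25: come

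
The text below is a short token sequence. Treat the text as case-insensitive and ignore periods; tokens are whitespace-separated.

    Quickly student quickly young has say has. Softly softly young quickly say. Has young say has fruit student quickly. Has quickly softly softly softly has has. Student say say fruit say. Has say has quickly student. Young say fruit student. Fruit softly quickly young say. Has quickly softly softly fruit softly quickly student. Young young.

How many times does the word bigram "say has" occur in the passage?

Scanning the 54 overlapping bigram windows for "say has":
  position 6–7: say has
  position 12–13: say has
  position 15–16: say has
  position 31–32: say has
  position 33–34: say has
  position 45–46: say has

6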